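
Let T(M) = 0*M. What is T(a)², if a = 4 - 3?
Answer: 0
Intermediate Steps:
a = 1
T(M) = 0
T(a)² = 0² = 0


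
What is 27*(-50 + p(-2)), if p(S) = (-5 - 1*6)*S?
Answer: -756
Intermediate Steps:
p(S) = -11*S (p(S) = (-5 - 6)*S = -11*S)
27*(-50 + p(-2)) = 27*(-50 - 11*(-2)) = 27*(-50 + 22) = 27*(-28) = -756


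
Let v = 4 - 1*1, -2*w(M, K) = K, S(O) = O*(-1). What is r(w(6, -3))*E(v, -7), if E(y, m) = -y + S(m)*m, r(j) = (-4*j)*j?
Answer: 468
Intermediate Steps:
S(O) = -O
w(M, K) = -K/2
r(j) = -4*j²
v = 3 (v = 4 - 1 = 3)
E(y, m) = -y - m² (E(y, m) = -y + (-m)*m = -y - m²)
r(w(6, -3))*E(v, -7) = (-4*(-½*(-3))²)*(-1*3 - 1*(-7)²) = (-4*(3/2)²)*(-3 - 1*49) = (-4*9/4)*(-3 - 49) = -9*(-52) = 468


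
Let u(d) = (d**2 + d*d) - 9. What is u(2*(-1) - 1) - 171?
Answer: -162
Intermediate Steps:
u(d) = -9 + 2*d**2 (u(d) = (d**2 + d**2) - 9 = 2*d**2 - 9 = -9 + 2*d**2)
u(2*(-1) - 1) - 171 = (-9 + 2*(2*(-1) - 1)**2) - 171 = (-9 + 2*(-2 - 1)**2) - 171 = (-9 + 2*(-3)**2) - 171 = (-9 + 2*9) - 171 = (-9 + 18) - 171 = 9 - 171 = -162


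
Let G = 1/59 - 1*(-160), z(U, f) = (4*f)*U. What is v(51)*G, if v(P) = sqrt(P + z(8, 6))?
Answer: 84969*sqrt(3)/59 ≈ 2494.4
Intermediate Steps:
z(U, f) = 4*U*f
v(P) = sqrt(192 + P) (v(P) = sqrt(P + 4*8*6) = sqrt(P + 192) = sqrt(192 + P))
G = 9441/59 (G = 1/59 + 160 = 9441/59 ≈ 160.02)
v(51)*G = sqrt(192 + 51)*(9441/59) = sqrt(243)*(9441/59) = (9*sqrt(3))*(9441/59) = 84969*sqrt(3)/59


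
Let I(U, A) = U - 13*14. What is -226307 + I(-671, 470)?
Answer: -227160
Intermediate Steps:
I(U, A) = -182 + U (I(U, A) = U - 182 = -182 + U)
-226307 + I(-671, 470) = -226307 + (-182 - 671) = -226307 - 853 = -227160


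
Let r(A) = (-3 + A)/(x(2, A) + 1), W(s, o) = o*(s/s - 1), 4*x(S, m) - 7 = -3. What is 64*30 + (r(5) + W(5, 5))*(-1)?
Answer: 1919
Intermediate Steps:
x(S, m) = 1 (x(S, m) = 7/4 + (¼)*(-3) = 7/4 - ¾ = 1)
W(s, o) = 0 (W(s, o) = o*(1 - 1) = o*0 = 0)
r(A) = -3/2 + A/2 (r(A) = (-3 + A)/(1 + 1) = (-3 + A)/2 = (-3 + A)*(½) = -3/2 + A/2)
64*30 + (r(5) + W(5, 5))*(-1) = 64*30 + ((-3/2 + (½)*5) + 0)*(-1) = 1920 + ((-3/2 + 5/2) + 0)*(-1) = 1920 + (1 + 0)*(-1) = 1920 + 1*(-1) = 1920 - 1 = 1919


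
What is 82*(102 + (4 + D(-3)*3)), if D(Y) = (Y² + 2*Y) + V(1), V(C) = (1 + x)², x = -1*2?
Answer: 9676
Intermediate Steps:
x = -2
V(C) = 1 (V(C) = (1 - 2)² = (-1)² = 1)
D(Y) = 1 + Y² + 2*Y (D(Y) = (Y² + 2*Y) + 1 = 1 + Y² + 2*Y)
82*(102 + (4 + D(-3)*3)) = 82*(102 + (4 + (1 + (-3)² + 2*(-3))*3)) = 82*(102 + (4 + (1 + 9 - 6)*3)) = 82*(102 + (4 + 4*3)) = 82*(102 + (4 + 12)) = 82*(102 + 16) = 82*118 = 9676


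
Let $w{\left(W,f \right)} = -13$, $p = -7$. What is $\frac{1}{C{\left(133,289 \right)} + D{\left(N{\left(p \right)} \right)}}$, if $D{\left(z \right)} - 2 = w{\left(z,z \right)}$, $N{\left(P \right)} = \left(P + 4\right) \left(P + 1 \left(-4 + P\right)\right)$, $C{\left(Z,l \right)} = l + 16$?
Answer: $\frac{1}{294} \approx 0.0034014$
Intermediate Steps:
$C{\left(Z,l \right)} = 16 + l$
$N{\left(P \right)} = \left(-4 + 2 P\right) \left(4 + P\right)$ ($N{\left(P \right)} = \left(4 + P\right) \left(P + \left(-4 + P\right)\right) = \left(4 + P\right) \left(-4 + 2 P\right) = \left(-4 + 2 P\right) \left(4 + P\right)$)
$D{\left(z \right)} = -11$ ($D{\left(z \right)} = 2 - 13 = -11$)
$\frac{1}{C{\left(133,289 \right)} + D{\left(N{\left(p \right)} \right)}} = \frac{1}{\left(16 + 289\right) - 11} = \frac{1}{305 - 11} = \frac{1}{294}$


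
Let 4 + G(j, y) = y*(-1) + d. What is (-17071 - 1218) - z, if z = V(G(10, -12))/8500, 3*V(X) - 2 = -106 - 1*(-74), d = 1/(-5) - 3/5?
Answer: -15545649/850 ≈ -18289.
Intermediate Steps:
d = -⅘ (d = 1*(-⅕) - 3*⅕ = -⅕ - ⅗ = -⅘ ≈ -0.80000)
G(j, y) = -24/5 - y (G(j, y) = -4 + (y*(-1) - ⅘) = -4 + (-y - ⅘) = -4 + (-⅘ - y) = -24/5 - y)
V(X) = -10 (V(X) = ⅔ + (-106 - 1*(-74))/3 = ⅔ + (-106 + 74)/3 = ⅔ + (⅓)*(-32) = ⅔ - 32/3 = -10)
z = -1/850 (z = -10/8500 = -10*1/8500 = -1/850 ≈ -0.0011765)
(-17071 - 1218) - z = (-17071 - 1218) - 1*(-1/850) = -18289 + 1/850 = -15545649/850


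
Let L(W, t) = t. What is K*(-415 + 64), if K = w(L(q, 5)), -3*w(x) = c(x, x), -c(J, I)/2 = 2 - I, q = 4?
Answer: 702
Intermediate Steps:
c(J, I) = -4 + 2*I (c(J, I) = -2*(2 - I) = -4 + 2*I)
w(x) = 4/3 - 2*x/3 (w(x) = -(-4 + 2*x)/3 = 4/3 - 2*x/3)
K = -2 (K = 4/3 - ⅔*5 = 4/3 - 10/3 = -2)
K*(-415 + 64) = -2*(-415 + 64) = -2*(-351) = 702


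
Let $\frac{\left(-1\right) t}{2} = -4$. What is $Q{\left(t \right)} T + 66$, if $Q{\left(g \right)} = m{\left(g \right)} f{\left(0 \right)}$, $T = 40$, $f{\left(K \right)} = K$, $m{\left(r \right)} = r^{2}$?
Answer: $66$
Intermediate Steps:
$t = 8$ ($t = \left(-2\right) \left(-4\right) = 8$)
$Q{\left(g \right)} = 0$ ($Q{\left(g \right)} = g^{2} \cdot 0 = 0$)
$Q{\left(t \right)} T + 66 = 0 \cdot 40 + 66 = 0 + 66 = 66$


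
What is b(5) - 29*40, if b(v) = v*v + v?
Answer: -1130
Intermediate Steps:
b(v) = v + v² (b(v) = v² + v = v + v²)
b(5) - 29*40 = 5*(1 + 5) - 29*40 = 5*6 - 1160 = 30 - 1160 = -1130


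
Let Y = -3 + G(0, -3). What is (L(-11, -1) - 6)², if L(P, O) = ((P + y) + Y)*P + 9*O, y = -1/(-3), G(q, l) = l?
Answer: 255025/9 ≈ 28336.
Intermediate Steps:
Y = -6 (Y = -3 - 3 = -6)
y = ⅓ (y = -1*(-⅓) = ⅓ ≈ 0.33333)
L(P, O) = 9*O + P*(-17/3 + P) (L(P, O) = ((P + ⅓) - 6)*P + 9*O = ((⅓ + P) - 6)*P + 9*O = (-17/3 + P)*P + 9*O = P*(-17/3 + P) + 9*O = 9*O + P*(-17/3 + P))
(L(-11, -1) - 6)² = (((-11)² + 9*(-1) - 17/3*(-11)) - 6)² = ((121 - 9 + 187/3) - 6)² = (523/3 - 6)² = (505/3)² = 255025/9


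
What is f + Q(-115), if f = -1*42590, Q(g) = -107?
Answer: -42697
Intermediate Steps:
f = -42590
f + Q(-115) = -42590 - 107 = -42697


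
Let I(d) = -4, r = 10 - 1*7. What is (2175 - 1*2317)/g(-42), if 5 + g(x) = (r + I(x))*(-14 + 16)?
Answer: 142/7 ≈ 20.286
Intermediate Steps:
r = 3 (r = 10 - 7 = 3)
g(x) = -7 (g(x) = -5 + (3 - 4)*(-14 + 16) = -5 - 1*2 = -5 - 2 = -7)
(2175 - 1*2317)/g(-42) = (2175 - 1*2317)/(-7) = (2175 - 2317)*(-⅐) = -142*(-⅐) = 142/7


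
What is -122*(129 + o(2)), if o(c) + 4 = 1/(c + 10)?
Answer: -91561/6 ≈ -15260.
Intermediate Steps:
o(c) = -4 + 1/(10 + c) (o(c) = -4 + 1/(c + 10) = -4 + 1/(10 + c))
-122*(129 + o(2)) = -122*(129 + (-39 - 4*2)/(10 + 2)) = -122*(129 + (-39 - 8)/12) = -122*(129 + (1/12)*(-47)) = -122*(129 - 47/12) = -122*1501/12 = -91561/6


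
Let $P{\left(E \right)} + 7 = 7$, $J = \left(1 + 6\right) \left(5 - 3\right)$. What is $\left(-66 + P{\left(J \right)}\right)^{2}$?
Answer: $4356$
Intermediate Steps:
$J = 14$ ($J = 7 \cdot 2 = 14$)
$P{\left(E \right)} = 0$ ($P{\left(E \right)} = -7 + 7 = 0$)
$\left(-66 + P{\left(J \right)}\right)^{2} = \left(-66 + 0\right)^{2} = \left(-66\right)^{2} = 4356$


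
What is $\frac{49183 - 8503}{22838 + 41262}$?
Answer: $\frac{2034}{3205} \approx 0.63463$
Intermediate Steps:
$\frac{49183 - 8503}{22838 + 41262} = \frac{40680}{64100} = 40680 \cdot \frac{1}{64100} = \frac{2034}{3205}$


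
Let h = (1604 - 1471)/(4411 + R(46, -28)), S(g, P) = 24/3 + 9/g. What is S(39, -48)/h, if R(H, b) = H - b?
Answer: 36915/133 ≈ 277.56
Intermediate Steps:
S(g, P) = 8 + 9/g (S(g, P) = 24*(⅓) + 9/g = 8 + 9/g)
h = 133/4485 (h = (1604 - 1471)/(4411 + (46 - 1*(-28))) = 133/(4411 + (46 + 28)) = 133/(4411 + 74) = 133/4485 ≈ 0.029654)
S(39, -48)/h = (8 + 9/39)/(133/4485) = (8 + 9*(1/39))*(4485/133) = (8 + 3/13)*(4485/133) = (107/13)*(4485/133) = 36915/133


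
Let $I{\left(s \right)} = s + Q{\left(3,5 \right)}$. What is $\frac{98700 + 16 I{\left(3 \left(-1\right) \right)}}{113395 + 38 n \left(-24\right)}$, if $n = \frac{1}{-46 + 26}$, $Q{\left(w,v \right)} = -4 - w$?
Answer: $\frac{37900}{43631} \approx 0.86865$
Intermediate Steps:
$n = - \frac{1}{20}$ ($n = \frac{1}{-20} = - \frac{1}{20} \approx -0.05$)
$I{\left(s \right)} = -7 + s$ ($I{\left(s \right)} = s - 7 = -7 + s$)
$\frac{98700 + 16 I{\left(3 \left(-1\right) \right)}}{113395 + 38 n \left(-24\right)} = \frac{98700 + 16 \left(-7 + 3 \left(-1\right)\right)}{113395 + 38 \left(- \frac{1}{20}\right) \left(-24\right)} = \frac{98700 + 16 \left(-7 - 3\right)}{113395 - - \frac{228}{5}} = \frac{98700 + 16 \left(-10\right)}{113395 + \frac{228}{5}} = \frac{98700 - 160}{\frac{567203}{5}} = 98540 \cdot \frac{5}{567203} = \frac{37900}{43631}$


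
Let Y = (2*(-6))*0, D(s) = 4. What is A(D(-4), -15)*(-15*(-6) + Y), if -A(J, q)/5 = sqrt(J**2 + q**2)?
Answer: -450*sqrt(241) ≈ -6985.9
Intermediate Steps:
A(J, q) = -5*sqrt(J**2 + q**2)
Y = 0 (Y = -12*0 = 0)
A(D(-4), -15)*(-15*(-6) + Y) = (-5*sqrt(4**2 + (-15)**2))*(-15*(-6) + 0) = (-5*sqrt(16 + 225))*(90 + 0) = -5*sqrt(241)*90 = -450*sqrt(241)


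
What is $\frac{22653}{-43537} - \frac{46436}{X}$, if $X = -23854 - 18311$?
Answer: $\frac{1066520387}{1835737605} \approx 0.58098$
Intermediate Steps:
$X = -42165$ ($X = -23854 - 18311 = -42165$)
$\frac{22653}{-43537} - \frac{46436}{X} = \frac{22653}{-43537} - \frac{46436}{-42165} = 22653 \left(- \frac{1}{43537}\right) - - \frac{46436}{42165} = - \frac{22653}{43537} + \frac{46436}{42165} = \frac{1066520387}{1835737605}$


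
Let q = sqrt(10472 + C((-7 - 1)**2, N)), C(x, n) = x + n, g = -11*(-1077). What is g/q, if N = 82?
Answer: 11847*sqrt(10618)/10618 ≈ 114.97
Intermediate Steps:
g = 11847
C(x, n) = n + x
q = sqrt(10618) (q = sqrt(10472 + (82 + (-7 - 1)**2)) = sqrt(10472 + (82 + (-8)**2)) = sqrt(10472 + (82 + 64)) = sqrt(10472 + 146) = sqrt(10618) ≈ 103.04)
g/q = 11847/(sqrt(10618)) = 11847*(sqrt(10618)/10618) = 11847*sqrt(10618)/10618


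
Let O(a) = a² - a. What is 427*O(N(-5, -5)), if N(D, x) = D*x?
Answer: 256200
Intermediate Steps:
427*O(N(-5, -5)) = 427*((-5*(-5))*(-1 - 5*(-5))) = 427*(25*(-1 + 25)) = 427*(25*24) = 427*600 = 256200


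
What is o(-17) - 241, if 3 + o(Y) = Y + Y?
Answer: -278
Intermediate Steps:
o(Y) = -3 + 2*Y (o(Y) = -3 + (Y + Y) = -3 + 2*Y)
o(-17) - 241 = (-3 + 2*(-17)) - 241 = (-3 - 34) - 241 = -37 - 241 = -278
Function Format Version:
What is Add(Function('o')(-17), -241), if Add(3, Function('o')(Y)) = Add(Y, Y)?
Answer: -278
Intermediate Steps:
Function('o')(Y) = Add(-3, Mul(2, Y)) (Function('o')(Y) = Add(-3, Add(Y, Y)) = Add(-3, Mul(2, Y)))
Add(Function('o')(-17), -241) = Add(Add(-3, Mul(2, -17)), -241) = Add(Add(-3, -34), -241) = Add(-37, -241) = -278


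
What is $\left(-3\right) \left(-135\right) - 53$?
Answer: $352$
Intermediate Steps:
$\left(-3\right) \left(-135\right) - 53 = 405 - 53 = 352$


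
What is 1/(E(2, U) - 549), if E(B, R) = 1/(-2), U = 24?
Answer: -2/1099 ≈ -0.0018198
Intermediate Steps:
E(B, R) = -½
1/(E(2, U) - 549) = 1/(-½ - 549) = 1/(-1099/2) = -2/1099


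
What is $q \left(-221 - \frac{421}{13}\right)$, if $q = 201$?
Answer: $- \frac{662094}{13} \approx -50930.0$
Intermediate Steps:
$q \left(-221 - \frac{421}{13}\right) = 201 \left(-221 - \frac{421}{13}\right) = 201 \left(- \frac{3294}{13}\right) = - \frac{662094}{13}$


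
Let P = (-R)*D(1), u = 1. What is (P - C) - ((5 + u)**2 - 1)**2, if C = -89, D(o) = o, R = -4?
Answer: -1132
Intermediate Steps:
P = 4 (P = -1*(-4)*1 = 4*1 = 4)
(P - C) - ((5 + u)**2 - 1)**2 = (4 - 1*(-89)) - ((5 + 1)**2 - 1)**2 = (4 + 89) - (6**2 - 1)**2 = 93 - (36 - 1)**2 = 93 - 1*35**2 = 93 - 1*1225 = 93 - 1225 = -1132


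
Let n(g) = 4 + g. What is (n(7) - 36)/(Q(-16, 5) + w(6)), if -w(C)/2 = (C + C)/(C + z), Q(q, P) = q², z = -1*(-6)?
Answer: -25/254 ≈ -0.098425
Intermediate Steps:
z = 6
w(C) = -4*C/(6 + C) (w(C) = -2*(C + C)/(C + 6) = -2*2*C/(6 + C) = -4*C/(6 + C))
(n(7) - 36)/(Q(-16, 5) + w(6)) = ((4 + 7) - 36)/((-16)² - 4*6/(6 + 6)) = (11 - 36)/(256 - 4*6/12) = -25/(256 - 4*6*1/12) = -25/(256 - 2) = -25/254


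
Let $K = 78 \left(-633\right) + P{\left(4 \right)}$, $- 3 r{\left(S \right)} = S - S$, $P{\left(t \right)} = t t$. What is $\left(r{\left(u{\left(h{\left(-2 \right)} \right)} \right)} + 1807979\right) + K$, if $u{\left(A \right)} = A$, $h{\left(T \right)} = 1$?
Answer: $1758621$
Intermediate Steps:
$P{\left(t \right)} = t^{2}$
$r{\left(S \right)} = 0$ ($r{\left(S \right)} = - \frac{S - S}{3} = \left(- \frac{1}{3}\right) 0 = 0$)
$K = -49358$ ($K = 78 \left(-633\right) + 4^{2} = -49374 + 16 = -49358$)
$\left(r{\left(u{\left(h{\left(-2 \right)} \right)} \right)} + 1807979\right) + K = \left(0 + 1807979\right) - 49358 = 1807979 - 49358 = 1758621$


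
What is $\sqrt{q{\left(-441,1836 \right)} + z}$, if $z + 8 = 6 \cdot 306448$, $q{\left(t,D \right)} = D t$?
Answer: $2 \sqrt{257251} \approx 1014.4$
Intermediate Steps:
$z = 1838680$ ($z = -8 + 6 \cdot 306448 = -8 + 1838688 = 1838680$)
$\sqrt{q{\left(-441,1836 \right)} + z} = \sqrt{1836 \left(-441\right) + 1838680} = \sqrt{-809676 + 1838680} = \sqrt{1029004} = 2 \sqrt{257251}$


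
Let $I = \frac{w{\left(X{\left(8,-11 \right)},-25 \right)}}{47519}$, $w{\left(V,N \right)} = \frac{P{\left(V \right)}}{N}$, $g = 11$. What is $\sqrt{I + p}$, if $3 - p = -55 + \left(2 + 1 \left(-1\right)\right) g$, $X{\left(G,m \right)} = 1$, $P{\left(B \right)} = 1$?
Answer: $\frac{2 \sqrt{663303750414}}{237595} \approx 6.8557$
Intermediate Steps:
$w{\left(V,N \right)} = \frac{1}{N}$ ($w{\left(V,N \right)} = 1 \frac{1}{N} = \frac{1}{N}$)
$I = - \frac{1}{1187975}$ ($I = \frac{1}{\left(-25\right) 47519} = \left(- \frac{1}{25}\right) \frac{1}{47519} = - \frac{1}{1187975} \approx -8.4177 \cdot 10^{-7}$)
$p = 47$ ($p = 3 - \left(-55 + \left(2 + 1 \left(-1\right)\right) 11\right) = 3 - \left(-55 + \left(2 - 1\right) 11\right) = 3 - \left(-55 + 1 \cdot 11\right) = 3 - \left(-55 + 11\right) = 3 - -44 = 3 + 44 = 47$)
$\sqrt{I + p} = \sqrt{- \frac{1}{1187975} + 47} = \sqrt{\frac{55834824}{1187975}} = \frac{2 \sqrt{663303750414}}{237595}$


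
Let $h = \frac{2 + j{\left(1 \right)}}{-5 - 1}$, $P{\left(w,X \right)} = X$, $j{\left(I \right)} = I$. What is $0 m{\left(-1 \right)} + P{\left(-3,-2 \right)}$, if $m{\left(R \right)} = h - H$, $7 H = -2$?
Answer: $-2$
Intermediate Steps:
$H = - \frac{2}{7}$ ($H = \frac{1}{7} \left(-2\right) = - \frac{2}{7} \approx -0.28571$)
$h = - \frac{1}{2}$ ($h = \frac{2 + 1}{-5 - 1} = \frac{3}{-6} = 3 \left(- \frac{1}{6}\right) = - \frac{1}{2} \approx -0.5$)
$m{\left(R \right)} = - \frac{3}{14}$ ($m{\left(R \right)} = - \frac{1}{2} - - \frac{2}{7} = - \frac{1}{2} + \frac{2}{7} = - \frac{3}{14}$)
$0 m{\left(-1 \right)} + P{\left(-3,-2 \right)} = 0 \left(- \frac{3}{14}\right) - 2 = 0 - 2 = -2$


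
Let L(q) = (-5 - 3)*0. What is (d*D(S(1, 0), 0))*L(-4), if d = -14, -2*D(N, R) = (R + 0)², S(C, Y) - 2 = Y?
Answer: 0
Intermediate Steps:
S(C, Y) = 2 + Y
D(N, R) = -R²/2 (D(N, R) = -(R + 0)²/2 = -R²/2)
L(q) = 0 (L(q) = -8*0 = 0)
(d*D(S(1, 0), 0))*L(-4) = -(-7)*0²*0 = -(-7)*0*0 = -14*0*0 = 0*0 = 0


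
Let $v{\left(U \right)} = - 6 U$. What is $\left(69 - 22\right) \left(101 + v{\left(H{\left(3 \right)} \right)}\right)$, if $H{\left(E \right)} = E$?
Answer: $3901$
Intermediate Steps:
$\left(69 - 22\right) \left(101 + v{\left(H{\left(3 \right)} \right)}\right) = \left(69 - 22\right) \left(101 - 18\right) = 47 \left(101 - 18\right) = 47 \cdot 83 = 3901$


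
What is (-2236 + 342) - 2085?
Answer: -3979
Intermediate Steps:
(-2236 + 342) - 2085 = -1894 - 2085 = -3979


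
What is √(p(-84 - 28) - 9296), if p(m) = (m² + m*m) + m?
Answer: 56*√5 ≈ 125.22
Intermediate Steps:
p(m) = m + 2*m² (p(m) = (m² + m²) + m = 2*m² + m = m + 2*m²)
√(p(-84 - 28) - 9296) = √((-84 - 28)*(1 + 2*(-84 - 28)) - 9296) = √(-112*(1 + 2*(-112)) - 9296) = √(-112*(1 - 224) - 9296) = √(-112*(-223) - 9296) = √(24976 - 9296) = √15680 = 56*√5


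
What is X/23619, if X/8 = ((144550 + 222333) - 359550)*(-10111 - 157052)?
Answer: -3268816744/7873 ≈ -4.1519e+5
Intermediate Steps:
X = -9806450232 (X = 8*(((144550 + 222333) - 359550)*(-10111 - 157052)) = 8*((366883 - 359550)*(-167163)) = 8*(7333*(-167163)) = 8*(-1225806279) = -9806450232)
X/23619 = -9806450232/23619 = -9806450232*1/23619 = -3268816744/7873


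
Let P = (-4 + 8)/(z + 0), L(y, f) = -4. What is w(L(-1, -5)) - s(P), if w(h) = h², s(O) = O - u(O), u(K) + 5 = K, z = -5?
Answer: 11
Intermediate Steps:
u(K) = -5 + K
P = -⅘ (P = (-4 + 8)/(-5 + 0) = 4/(-5) = 4*(-⅕) = -⅘ ≈ -0.80000)
s(O) = 5 (s(O) = O - (-5 + O) = O + (5 - O) = 5)
w(L(-1, -5)) - s(P) = (-4)² - 1*5 = 16 - 5 = 11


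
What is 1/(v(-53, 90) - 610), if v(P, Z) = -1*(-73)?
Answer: -1/537 ≈ -0.0018622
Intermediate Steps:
v(P, Z) = 73
1/(v(-53, 90) - 610) = 1/(73 - 610) = 1/(-537) = -1/537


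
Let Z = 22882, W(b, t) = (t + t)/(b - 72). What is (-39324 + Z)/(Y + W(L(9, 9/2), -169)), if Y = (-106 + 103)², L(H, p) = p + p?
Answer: -1035846/905 ≈ -1144.6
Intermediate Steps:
L(H, p) = 2*p
W(b, t) = 2*t/(-72 + b) (W(b, t) = (2*t)/(-72 + b) = 2*t/(-72 + b))
Y = 9 (Y = (-3)² = 9)
(-39324 + Z)/(Y + W(L(9, 9/2), -169)) = (-39324 + 22882)/(9 + 2*(-169)/(-72 + 2*(9/2))) = -16442/(9 + 2*(-169)/(-72 + 2*(9*(½)))) = -16442/(9 + 2*(-169)/(-72 + 2*(9/2))) = -16442/(9 + 2*(-169)/(-72 + 9)) = -16442/(9 + 2*(-169)/(-63)) = -16442/(9 + 2*(-169)*(-1/63)) = -16442/(9 + 338/63) = -16442/905/63 = -16442*63/905 = -1035846/905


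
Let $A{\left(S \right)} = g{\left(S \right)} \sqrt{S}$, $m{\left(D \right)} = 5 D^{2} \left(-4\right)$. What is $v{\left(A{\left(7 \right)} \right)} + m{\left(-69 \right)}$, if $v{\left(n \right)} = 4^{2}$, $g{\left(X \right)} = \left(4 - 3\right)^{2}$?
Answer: $-95204$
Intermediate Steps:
$m{\left(D \right)} = - 20 D^{2}$
$g{\left(X \right)} = 1$ ($g{\left(X \right)} = 1^{2} = 1$)
$A{\left(S \right)} = \sqrt{S}$ ($A{\left(S \right)} = 1 \sqrt{S} = \sqrt{S}$)
$v{\left(n \right)} = 16$
$v{\left(A{\left(7 \right)} \right)} + m{\left(-69 \right)} = 16 - 20 \left(-69\right)^{2} = 16 - 95220 = -95204$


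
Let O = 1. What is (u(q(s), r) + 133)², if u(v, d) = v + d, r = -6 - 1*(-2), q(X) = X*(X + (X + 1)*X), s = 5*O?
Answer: 92416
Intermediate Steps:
s = 5 (s = 5*1 = 5)
q(X) = X*(X + X*(1 + X)) (q(X) = X*(X + (1 + X)*X) = X*(X + X*(1 + X)))
r = -4 (r = -6 + 2 = -4)
u(v, d) = d + v
(u(q(s), r) + 133)² = ((-4 + 5²*(2 + 5)) + 133)² = ((-4 + 25*7) + 133)² = ((-4 + 175) + 133)² = (171 + 133)² = 304² = 92416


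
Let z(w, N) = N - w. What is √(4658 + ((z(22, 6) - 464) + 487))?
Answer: √4665 ≈ 68.301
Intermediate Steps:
√(4658 + ((z(22, 6) - 464) + 487)) = √(4658 + (((6 - 1*22) - 464) + 487)) = √(4658 + (((6 - 22) - 464) + 487)) = √(4658 + ((-16 - 464) + 487)) = √(4658 + (-480 + 487)) = √(4658 + 7) = √4665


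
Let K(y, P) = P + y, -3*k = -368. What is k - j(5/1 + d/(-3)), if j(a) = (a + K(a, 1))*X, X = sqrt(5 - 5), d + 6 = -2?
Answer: 368/3 ≈ 122.67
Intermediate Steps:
k = 368/3 (k = -1/3*(-368) = 368/3 ≈ 122.67)
d = -8 (d = -6 - 2 = -8)
X = 0 (X = sqrt(0) = 0)
j(a) = 0 (j(a) = (a + (1 + a))*0 = (1 + 2*a)*0 = 0)
k - j(5/1 + d/(-3)) = 368/3 - 1*0 = 368/3 + 0 = 368/3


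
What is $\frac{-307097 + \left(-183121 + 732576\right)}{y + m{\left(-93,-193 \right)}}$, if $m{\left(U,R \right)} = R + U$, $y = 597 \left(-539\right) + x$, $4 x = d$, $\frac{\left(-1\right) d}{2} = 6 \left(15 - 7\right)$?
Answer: $- \frac{242358}{322093} \approx -0.75245$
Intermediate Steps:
$d = -96$ ($d = - 2 \cdot 6 \left(15 - 7\right) = - 2 \cdot 6 \cdot 8 = \left(-2\right) 48 = -96$)
$x = -24$ ($x = \frac{1}{4} \left(-96\right) = -24$)
$y = -321807$ ($y = 597 \left(-539\right) - 24 = -321783 - 24 = -321807$)
$\frac{-307097 + \left(-183121 + 732576\right)}{y + m{\left(-93,-193 \right)}} = \frac{-307097 + \left(-183121 + 732576\right)}{-321807 - 286} = \frac{-307097 + 549455}{-321807 - 286} = \frac{242358}{-322093} = 242358 \left(- \frac{1}{322093}\right) = - \frac{242358}{322093}$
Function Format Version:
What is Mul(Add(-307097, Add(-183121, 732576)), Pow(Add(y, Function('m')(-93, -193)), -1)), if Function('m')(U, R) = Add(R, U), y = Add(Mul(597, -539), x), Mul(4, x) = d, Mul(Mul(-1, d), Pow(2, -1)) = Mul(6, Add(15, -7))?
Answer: Rational(-242358, 322093) ≈ -0.75245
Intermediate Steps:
d = -96 (d = Mul(-2, Mul(6, Add(15, -7))) = Mul(-2, Mul(6, 8)) = Mul(-2, 48) = -96)
x = -24 (x = Mul(Rational(1, 4), -96) = -24)
y = -321807 (y = Add(Mul(597, -539), -24) = Add(-321783, -24) = -321807)
Mul(Add(-307097, Add(-183121, 732576)), Pow(Add(y, Function('m')(-93, -193)), -1)) = Mul(Add(-307097, Add(-183121, 732576)), Pow(Add(-321807, Add(-193, -93)), -1)) = Mul(Add(-307097, 549455), Pow(Add(-321807, -286), -1)) = Mul(242358, Pow(-322093, -1)) = Mul(242358, Rational(-1, 322093)) = Rational(-242358, 322093)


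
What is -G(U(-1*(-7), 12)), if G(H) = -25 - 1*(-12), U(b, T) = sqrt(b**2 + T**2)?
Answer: 13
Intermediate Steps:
U(b, T) = sqrt(T**2 + b**2)
G(H) = -13 (G(H) = -25 + 12 = -13)
-G(U(-1*(-7), 12)) = -1*(-13) = 13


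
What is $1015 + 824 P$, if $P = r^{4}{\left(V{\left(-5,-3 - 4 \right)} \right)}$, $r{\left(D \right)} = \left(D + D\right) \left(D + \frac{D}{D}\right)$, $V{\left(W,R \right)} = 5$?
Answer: $10679041015$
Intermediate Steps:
$r{\left(D \right)} = 2 D \left(1 + D\right)$ ($r{\left(D \right)} = 2 D \left(D + 1\right) = 2 D \left(1 + D\right)$)
$P = 12960000$ ($P = \left(2 \cdot 5 \left(1 + 5\right)\right)^{4} = \left(2 \cdot 5 \cdot 6\right)^{4} = 60^{4} = 12960000$)
$1015 + 824 P = 1015 + 824 \cdot 12960000 = 1015 + 10679040000 = 10679041015$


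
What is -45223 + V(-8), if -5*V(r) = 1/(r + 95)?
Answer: -19672006/435 ≈ -45223.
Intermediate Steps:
V(r) = -1/(5*(95 + r)) (V(r) = -1/(5*(r + 95)) = -1/(5*(95 + r)))
-45223 + V(-8) = -45223 - 1/(475 + 5*(-8)) = -45223 - 1/(475 - 40) = -45223 - 1/435 = -19672006/435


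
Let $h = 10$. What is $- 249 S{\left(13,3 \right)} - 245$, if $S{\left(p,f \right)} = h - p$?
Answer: $502$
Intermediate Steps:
$S{\left(p,f \right)} = 10 - p$
$- 249 S{\left(13,3 \right)} - 245 = - 249 \left(10 - 13\right) - 245 = \left(-249\right) \left(-3\right) - 245 = 747 - 245 = 502$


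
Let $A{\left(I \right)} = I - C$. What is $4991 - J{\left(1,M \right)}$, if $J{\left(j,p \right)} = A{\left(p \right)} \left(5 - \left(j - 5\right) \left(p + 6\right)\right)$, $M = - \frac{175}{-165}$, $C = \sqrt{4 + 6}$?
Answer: $\frac{5396804}{1089} + \frac{1097 \sqrt{10}}{33} \approx 5060.9$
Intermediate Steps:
$C = \sqrt{10} \approx 3.1623$
$M = \frac{35}{33}$ ($M = \left(-175\right) \left(- \frac{1}{165}\right) = \frac{35}{33} \approx 1.0606$)
$A{\left(I \right)} = I - \sqrt{10}$
$J{\left(j,p \right)} = \left(5 - \left(-5 + j\right) \left(6 + p\right)\right) \left(p - \sqrt{10}\right)$ ($J{\left(j,p \right)} = \left(p - \sqrt{10}\right) \left(5 - \left(j - 5\right) \left(p + 6\right)\right) = \left(p - \sqrt{10}\right) \left(5 - \left(-5 + j\right) \left(6 + p\right)\right) = \left(5 - \left(-5 + j\right) \left(6 + p\right)\right) \left(p - \sqrt{10}\right)$)
$4991 - J{\left(1,M \right)} = 4991 - - \left(\frac{35}{33} - \sqrt{10}\right) \left(-35 - \frac{175}{33} + 6 \cdot 1 + 1 \cdot \frac{35}{33}\right) = 4991 - - \left(\frac{35}{33} - \sqrt{10}\right) \left(-35 - \frac{175}{33} + 6 + \frac{35}{33}\right) = 4991 - \left(-1\right) \left(\frac{35}{33} - \sqrt{10}\right) \left(- \frac{1097}{33}\right) = 4991 - \left(\frac{38395}{1089} - \frac{1097 \sqrt{10}}{33}\right) = \frac{5396804}{1089} + \frac{1097 \sqrt{10}}{33}$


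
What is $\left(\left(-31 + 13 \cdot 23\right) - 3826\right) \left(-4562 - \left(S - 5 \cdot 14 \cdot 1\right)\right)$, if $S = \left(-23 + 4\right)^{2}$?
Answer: $17266974$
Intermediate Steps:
$S = 361$ ($S = \left(-19\right)^{2} = 361$)
$\left(\left(-31 + 13 \cdot 23\right) - 3826\right) \left(-4562 - \left(S - 5 \cdot 14 \cdot 1\right)\right) = \left(\left(-31 + 13 \cdot 23\right) - 3826\right) \left(-4562 - \left(361 - 5 \cdot 14 \cdot 1\right)\right) = \left(\left(-31 + 299\right) - 3826\right) \left(-4562 + \left(70 \cdot 1 - 361\right)\right) = \left(268 - 3826\right) \left(-4562 + \left(70 - 361\right)\right) = - 3558 \left(-4562 - 291\right) = \left(-3558\right) \left(-4853\right) = 17266974$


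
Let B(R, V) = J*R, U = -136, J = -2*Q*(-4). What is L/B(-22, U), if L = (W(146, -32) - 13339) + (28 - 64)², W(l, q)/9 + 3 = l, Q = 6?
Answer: 2689/264 ≈ 10.186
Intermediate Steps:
W(l, q) = -27 + 9*l
J = 48 (J = -2*6*(-4) = -12*(-4) = 48)
B(R, V) = 48*R
L = -10756 (L = ((-27 + 9*146) - 13339) + (28 - 64)² = ((-27 + 1314) - 13339) + (-36)² = (1287 - 13339) + 1296 = -12052 + 1296 = -10756)
L/B(-22, U) = -10756/(48*(-22)) = -10756/(-1056) = -10756*(-1/1056) = 2689/264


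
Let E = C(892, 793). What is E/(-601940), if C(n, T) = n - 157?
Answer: -147/120388 ≈ -0.0012211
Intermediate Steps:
C(n, T) = -157 + n
E = 735 (E = -157 + 892 = 735)
E/(-601940) = 735/(-601940) = 735*(-1/601940) = -147/120388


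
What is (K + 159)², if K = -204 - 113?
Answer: 24964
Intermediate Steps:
K = -317
(K + 159)² = (-317 + 159)² = (-158)² = 24964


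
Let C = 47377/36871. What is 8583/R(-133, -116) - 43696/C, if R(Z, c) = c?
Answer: -187296001847/5495732 ≈ -34080.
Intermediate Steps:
C = 47377/36871 (C = 47377*(1/36871) = 47377/36871 ≈ 1.2849)
8583/R(-133, -116) - 43696/C = 8583/(-116) - 43696/47377/36871 = 8583*(-1/116) - 43696*36871/47377 = -8583/116 - 1611115216/47377 = -187296001847/5495732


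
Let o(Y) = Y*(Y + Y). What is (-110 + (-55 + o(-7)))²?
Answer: 4489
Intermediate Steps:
o(Y) = 2*Y² (o(Y) = Y*(2*Y) = 2*Y²)
(-110 + (-55 + o(-7)))² = (-110 + (-55 + 2*(-7)²))² = (-110 + (-55 + 2*49))² = (-110 + (-55 + 98))² = (-110 + 43)² = (-67)² = 4489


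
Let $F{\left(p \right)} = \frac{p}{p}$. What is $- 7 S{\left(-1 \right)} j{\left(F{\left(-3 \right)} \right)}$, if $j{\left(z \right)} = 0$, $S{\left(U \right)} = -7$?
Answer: $0$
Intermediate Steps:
$F{\left(p \right)} = 1$
$- 7 S{\left(-1 \right)} j{\left(F{\left(-3 \right)} \right)} = \left(-7\right) \left(-7\right) 0 = 49 \cdot 0 = 0$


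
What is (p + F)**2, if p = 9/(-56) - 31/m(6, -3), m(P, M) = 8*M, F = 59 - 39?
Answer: 3150625/7056 ≈ 446.52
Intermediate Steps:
F = 20
p = 95/84 (p = 9/(-56) - 31/(8*(-3)) = 9*(-1/56) - 31/(-24) = -9/56 - 31*(-1/24) = -9/56 + 31/24 = 95/84 ≈ 1.1310)
(p + F)**2 = (95/84 + 20)**2 = (1775/84)**2 = 3150625/7056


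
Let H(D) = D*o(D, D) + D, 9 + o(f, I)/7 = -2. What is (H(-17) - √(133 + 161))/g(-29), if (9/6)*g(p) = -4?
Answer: -969/2 + 21*√6/8 ≈ -478.07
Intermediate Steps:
o(f, I) = -77 (o(f, I) = -63 + 7*(-2) = -63 - 14 = -77)
H(D) = -76*D (H(D) = D*(-77) + D = -77*D + D = -76*D)
g(p) = -8/3 (g(p) = (⅔)*(-4) = -8/3)
(H(-17) - √(133 + 161))/g(-29) = (-76*(-17) - √(133 + 161))/(-8/3) = (1292 - √294)*(-3/8) = (1292 - 7*√6)*(-3/8) = -969/2 + 21*√6/8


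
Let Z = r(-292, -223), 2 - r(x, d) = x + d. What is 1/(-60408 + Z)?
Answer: -1/59891 ≈ -1.6697e-5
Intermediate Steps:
r(x, d) = 2 - d - x (r(x, d) = 2 - (x + d) = 2 - (d + x) = 2 + (-d - x) = 2 - d - x)
Z = 517 (Z = 2 - 1*(-223) - 1*(-292) = 2 + 223 + 292 = 517)
1/(-60408 + Z) = 1/(-60408 + 517) = 1/(-59891) = -1/59891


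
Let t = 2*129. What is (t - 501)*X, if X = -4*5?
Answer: 4860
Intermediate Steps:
t = 258
X = -20
(t - 501)*X = (258 - 501)*(-20) = -243*(-20) = 4860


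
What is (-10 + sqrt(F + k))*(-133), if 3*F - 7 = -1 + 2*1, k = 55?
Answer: 1330 - 133*sqrt(519)/3 ≈ 320.02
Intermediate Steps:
F = 8/3 (F = 7/3 + (-1 + 2*1)/3 = 7/3 + (-1 + 2)/3 = 7/3 + (1/3)*1 = 7/3 + 1/3 = 8/3 ≈ 2.6667)
(-10 + sqrt(F + k))*(-133) = (-10 + sqrt(8/3 + 55))*(-133) = (-10 + sqrt(173/3))*(-133) = (-10 + sqrt(519)/3)*(-133) = 1330 - 133*sqrt(519)/3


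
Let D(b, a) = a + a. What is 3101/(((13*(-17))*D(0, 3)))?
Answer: -3101/1326 ≈ -2.3386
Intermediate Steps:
D(b, a) = 2*a
3101/(((13*(-17))*D(0, 3))) = 3101/(((13*(-17))*(2*3))) = 3101/((-221*6)) = 3101/(-1326) = 3101*(-1/1326) = -3101/1326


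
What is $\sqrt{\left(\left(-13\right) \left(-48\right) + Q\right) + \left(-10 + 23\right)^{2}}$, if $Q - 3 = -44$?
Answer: $4 \sqrt{47} \approx 27.423$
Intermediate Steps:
$Q = -41$ ($Q = 3 - 44 = -41$)
$\sqrt{\left(\left(-13\right) \left(-48\right) + Q\right) + \left(-10 + 23\right)^{2}} = \sqrt{\left(\left(-13\right) \left(-48\right) - 41\right) + \left(-10 + 23\right)^{2}} = \sqrt{\left(624 - 41\right) + 13^{2}} = \sqrt{583 + 169} = \sqrt{752} = 4 \sqrt{47}$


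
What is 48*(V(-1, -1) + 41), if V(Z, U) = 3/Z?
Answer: 1824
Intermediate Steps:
48*(V(-1, -1) + 41) = 48*(3/(-1) + 41) = 48*(3*(-1) + 41) = 48*(-3 + 41) = 48*38 = 1824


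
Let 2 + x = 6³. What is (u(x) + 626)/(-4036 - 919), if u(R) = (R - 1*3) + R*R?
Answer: -46633/4955 ≈ -9.4113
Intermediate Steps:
x = 214 (x = -2 + 6³ = -2 + 216 = 214)
u(R) = -3 + R + R² (u(R) = (R - 3) + R² = (-3 + R) + R² = -3 + R + R²)
(u(x) + 626)/(-4036 - 919) = ((-3 + 214 + 214²) + 626)/(-4036 - 919) = ((-3 + 214 + 45796) + 626)/(-4955) = (46007 + 626)*(-1/4955) = 46633*(-1/4955) = -46633/4955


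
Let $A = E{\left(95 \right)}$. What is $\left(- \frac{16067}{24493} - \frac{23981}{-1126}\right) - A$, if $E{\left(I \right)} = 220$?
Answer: $- \frac{5498130769}{27579118} \approx -199.36$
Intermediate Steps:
$A = 220$
$\left(- \frac{16067}{24493} - \frac{23981}{-1126}\right) - A = \left(- \frac{16067}{24493} - \frac{23981}{-1126}\right) - 220 = \left(\left(-16067\right) \frac{1}{24493} - - \frac{23981}{1126}\right) - 220 = \left(- \frac{16067}{24493} + \frac{23981}{1126}\right) - 220 = \frac{569275191}{27579118} - 220 = - \frac{5498130769}{27579118}$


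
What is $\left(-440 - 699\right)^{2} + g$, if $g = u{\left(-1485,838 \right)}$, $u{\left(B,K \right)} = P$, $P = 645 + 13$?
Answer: $1297979$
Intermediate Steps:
$P = 658$
$u{\left(B,K \right)} = 658$
$g = 658$
$\left(-440 - 699\right)^{2} + g = \left(-440 - 699\right)^{2} + 658 = \left(-1139\right)^{2} + 658 = 1297321 + 658 = 1297979$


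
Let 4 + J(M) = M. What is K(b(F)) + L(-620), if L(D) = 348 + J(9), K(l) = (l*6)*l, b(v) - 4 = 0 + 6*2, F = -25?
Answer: 1889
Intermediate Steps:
J(M) = -4 + M
b(v) = 16 (b(v) = 4 + (0 + 6*2) = 4 + (0 + 12) = 4 + 12 = 16)
K(l) = 6*l² (K(l) = (6*l)*l = 6*l²)
L(D) = 353 (L(D) = 348 + (-4 + 9) = 348 + 5 = 353)
K(b(F)) + L(-620) = 6*16² + 353 = 6*256 + 353 = 1536 + 353 = 1889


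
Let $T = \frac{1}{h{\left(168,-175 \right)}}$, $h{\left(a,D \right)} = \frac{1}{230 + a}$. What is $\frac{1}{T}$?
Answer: $\frac{1}{398} \approx 0.0025126$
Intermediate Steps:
$T = 398$ ($T = \frac{1}{\frac{1}{230 + 168}} = \frac{1}{\frac{1}{398}} = 398$)
$\frac{1}{T} = \frac{1}{398}$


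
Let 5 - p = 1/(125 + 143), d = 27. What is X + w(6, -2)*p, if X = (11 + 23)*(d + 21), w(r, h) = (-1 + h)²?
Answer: 449427/268 ≈ 1677.0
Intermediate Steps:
p = 1339/268 (p = 5 - 1/(125 + 143) = 5 - 1/268 = 1339/268 ≈ 4.9963)
X = 1632 (X = (11 + 23)*(27 + 21) = 34*48 = 1632)
X + w(6, -2)*p = 1632 + (-1 - 2)²*(1339/268) = 1632 + (-3)²*(1339/268) = 1632 + 9*(1339/268) = 1632 + 12051/268 = 449427/268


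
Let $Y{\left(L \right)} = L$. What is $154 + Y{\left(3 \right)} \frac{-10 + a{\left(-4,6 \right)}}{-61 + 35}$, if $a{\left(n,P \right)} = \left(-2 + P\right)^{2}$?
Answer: $\frac{1993}{13} \approx 153.31$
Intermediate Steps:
$154 + Y{\left(3 \right)} \frac{-10 + a{\left(-4,6 \right)}}{-61 + 35} = 154 + 3 \frac{-10 + \left(-2 + 6\right)^{2}}{-61 + 35} = 154 + 3 \frac{-10 + 4^{2}}{-26} = 154 + 3 \left(-10 + 16\right) \left(- \frac{1}{26}\right) = 154 + 3 \cdot 6 \left(- \frac{1}{26}\right) = 154 + 3 \left(- \frac{3}{13}\right) = 154 - \frac{9}{13} = \frac{1993}{13}$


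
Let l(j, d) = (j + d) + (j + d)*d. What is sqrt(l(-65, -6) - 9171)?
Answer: 4*I*sqrt(551) ≈ 93.894*I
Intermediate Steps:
l(j, d) = d + j + d*(d + j) (l(j, d) = (d + j) + (d + j)*d = (d + j) + d*(d + j) = d + j + d*(d + j))
sqrt(l(-65, -6) - 9171) = sqrt((-6 - 65 + (-6)**2 - 6*(-65)) - 9171) = sqrt((-6 - 65 + 36 + 390) - 9171) = sqrt(355 - 9171) = sqrt(-8816) = 4*I*sqrt(551)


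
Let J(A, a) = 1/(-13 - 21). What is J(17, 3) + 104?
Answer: 3535/34 ≈ 103.97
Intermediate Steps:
J(A, a) = -1/34 (J(A, a) = 1/(-34) = -1/34)
J(17, 3) + 104 = -1/34 + 104 = 3535/34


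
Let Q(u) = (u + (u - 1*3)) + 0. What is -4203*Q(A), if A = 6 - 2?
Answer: -21015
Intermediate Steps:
A = 4
Q(u) = -3 + 2*u (Q(u) = (u + (u - 3)) + 0 = (u + (-3 + u)) + 0 = (-3 + 2*u) + 0 = -3 + 2*u)
-4203*Q(A) = -4203*(-3 + 2*4) = -4203*(-3 + 8) = -4203*5 = -21015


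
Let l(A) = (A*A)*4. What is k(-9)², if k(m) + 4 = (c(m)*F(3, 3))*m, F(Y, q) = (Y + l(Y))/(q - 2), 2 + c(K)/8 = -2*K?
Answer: 2018884624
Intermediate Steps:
l(A) = 4*A² (l(A) = A²*4 = 4*A²)
c(K) = -16 - 16*K (c(K) = -16 + 8*(-2*K) = -16 - 16*K)
F(Y, q) = (Y + 4*Y²)/(-2 + q) (F(Y, q) = (Y + 4*Y²)/(q - 2) = (Y + 4*Y²)/(-2 + q))
k(m) = -4 + m*(-624 - 624*m) (k(m) = -4 + ((-16 - 16*m)*(3*(1 + 4*3)/(-2 + 3)))*m = -4 + ((-16 - 16*m)*(3*(1 + 12)/1))*m = -4 + ((-16 - 16*m)*(3*1*13))*m = -4 + ((-16 - 16*m)*39)*m = -4 + (-624 - 624*m)*m = -4 + m*(-624 - 624*m))
k(-9)² = (-4 - 624*(-9)*(1 - 9))² = (-4 - 624*(-9)*(-8))² = (-4 - 44928)² = (-44932)² = 2018884624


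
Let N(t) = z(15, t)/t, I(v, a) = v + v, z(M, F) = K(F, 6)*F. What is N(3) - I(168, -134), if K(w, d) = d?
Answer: -330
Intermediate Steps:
z(M, F) = 6*F
I(v, a) = 2*v
N(t) = 6 (N(t) = (6*t)/t = 6)
N(3) - I(168, -134) = 6 - 2*168 = 6 - 1*336 = 6 - 336 = -330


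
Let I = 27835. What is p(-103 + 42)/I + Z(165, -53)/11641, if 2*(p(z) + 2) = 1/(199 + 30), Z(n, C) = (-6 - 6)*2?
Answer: -63322767/29680894726 ≈ -0.0021335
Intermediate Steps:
Z(n, C) = -24 (Z(n, C) = -12*2 = -24)
p(z) = -915/458 (p(z) = -2 + 1/(2*(199 + 30)) = -2 + (½)/229 = -2 + (½)*(1/229) = -2 + 1/458 = -915/458)
p(-103 + 42)/I + Z(165, -53)/11641 = -915/458/27835 - 24/11641 = -915/458*1/27835 - 24*1/11641 = -183/2549686 - 24/11641 = -63322767/29680894726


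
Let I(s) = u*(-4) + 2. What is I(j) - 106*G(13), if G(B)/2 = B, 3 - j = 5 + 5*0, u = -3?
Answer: -2742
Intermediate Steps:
j = -2 (j = 3 - (5 + 5*0) = 3 - (5 + 0) = 3 - 1*5 = 3 - 5 = -2)
G(B) = 2*B
I(s) = 14 (I(s) = -3*(-4) + 2 = 12 + 2 = 14)
I(j) - 106*G(13) = 14 - 212*13 = 14 - 106*26 = 14 - 2756 = -2742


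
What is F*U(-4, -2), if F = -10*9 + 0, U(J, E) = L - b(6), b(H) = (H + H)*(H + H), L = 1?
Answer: 12870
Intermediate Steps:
b(H) = 4*H**2 (b(H) = (2*H)*(2*H) = 4*H**2)
U(J, E) = -143 (U(J, E) = 1 - 4*6**2 = 1 - 4*36 = 1 - 1*144 = 1 - 144 = -143)
F = -90 (F = -90 + 0 = -90)
F*U(-4, -2) = -90*(-143) = 12870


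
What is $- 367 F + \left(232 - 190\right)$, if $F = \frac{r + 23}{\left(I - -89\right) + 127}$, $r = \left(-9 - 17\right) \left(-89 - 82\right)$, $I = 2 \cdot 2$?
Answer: $- \frac{1630883}{220} \approx -7413.1$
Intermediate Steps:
$I = 4$
$r = 4446$ ($r = \left(-26\right) \left(-171\right) = 4446$)
$F = \frac{4469}{220}$ ($F = \frac{4446 + 23}{\left(4 - -89\right) + 127} = \frac{4469}{\left(4 + 89\right) + 127} = \frac{4469}{93 + 127} = \frac{4469}{220} \approx 20.314$)
$- 367 F + \left(232 - 190\right) = \left(-367\right) \frac{4469}{220} + \left(232 - 190\right) = - \frac{1640123}{220} + 42 = - \frac{1630883}{220}$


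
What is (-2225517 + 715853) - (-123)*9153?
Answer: -383845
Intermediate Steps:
(-2225517 + 715853) - (-123)*9153 = -1509664 - 1*(-1125819) = -1509664 + 1125819 = -383845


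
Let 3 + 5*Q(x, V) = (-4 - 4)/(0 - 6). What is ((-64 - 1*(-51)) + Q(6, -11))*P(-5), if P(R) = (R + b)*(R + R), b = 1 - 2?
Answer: -800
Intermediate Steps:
b = -1
Q(x, V) = -1/3 (Q(x, V) = -3/5 + ((-4 - 4)/(0 - 6))/5 = -3/5 + (-8/(-6))/5 = -3/5 + (-8*(-1/6))/5 = -3/5 + (1/5)*(4/3) = -3/5 + 4/15 = -1/3)
P(R) = 2*R*(-1 + R) (P(R) = (R - 1)*(R + R) = (-1 + R)*(2*R) = 2*R*(-1 + R))
((-64 - 1*(-51)) + Q(6, -11))*P(-5) = ((-64 - 1*(-51)) - 1/3)*(2*(-5)*(-1 - 5)) = ((-64 + 51) - 1/3)*(2*(-5)*(-6)) = (-13 - 1/3)*60 = -40/3*60 = -800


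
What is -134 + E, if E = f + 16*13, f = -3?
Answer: 71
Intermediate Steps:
E = 205 (E = -3 + 16*13 = -3 + 208 = 205)
-134 + E = -134 + 205 = 71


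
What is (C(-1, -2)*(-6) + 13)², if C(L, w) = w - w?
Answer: 169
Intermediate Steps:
C(L, w) = 0
(C(-1, -2)*(-6) + 13)² = (0*(-6) + 13)² = (0 + 13)² = 13² = 169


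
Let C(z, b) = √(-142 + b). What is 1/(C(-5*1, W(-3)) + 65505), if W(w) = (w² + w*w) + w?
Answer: 65505/4290905152 - I*√127/4290905152 ≈ 1.5266e-5 - 2.6264e-9*I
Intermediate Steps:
W(w) = w + 2*w² (W(w) = (w² + w²) + w = 2*w² + w = w + 2*w²)
1/(C(-5*1, W(-3)) + 65505) = 1/(√(-142 - 3*(1 + 2*(-3))) + 65505) = 1/(√(-142 - 3*(1 - 6)) + 65505) = 1/(√(-142 - 3*(-5)) + 65505) = 1/(√(-142 + 15) + 65505) = 1/(√(-127) + 65505) = 1/(I*√127 + 65505) = 1/(65505 + I*√127)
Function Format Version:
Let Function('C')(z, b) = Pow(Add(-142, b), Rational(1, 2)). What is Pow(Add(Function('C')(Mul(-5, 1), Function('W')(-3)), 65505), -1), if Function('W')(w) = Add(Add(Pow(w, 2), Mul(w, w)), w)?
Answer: Add(Rational(65505, 4290905152), Mul(Rational(-1, 4290905152), I, Pow(127, Rational(1, 2)))) ≈ Add(1.5266e-5, Mul(-2.6264e-9, I))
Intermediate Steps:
Function('W')(w) = Add(w, Mul(2, Pow(w, 2))) (Function('W')(w) = Add(Add(Pow(w, 2), Pow(w, 2)), w) = Add(Mul(2, Pow(w, 2)), w) = Add(w, Mul(2, Pow(w, 2))))
Pow(Add(Function('C')(Mul(-5, 1), Function('W')(-3)), 65505), -1) = Pow(Add(Pow(Add(-142, Mul(-3, Add(1, Mul(2, -3)))), Rational(1, 2)), 65505), -1) = Pow(Add(Pow(Add(-142, Mul(-3, Add(1, -6))), Rational(1, 2)), 65505), -1) = Pow(Add(Pow(Add(-142, Mul(-3, -5)), Rational(1, 2)), 65505), -1) = Pow(Add(Pow(Add(-142, 15), Rational(1, 2)), 65505), -1) = Pow(Add(Pow(-127, Rational(1, 2)), 65505), -1) = Pow(Add(Mul(I, Pow(127, Rational(1, 2))), 65505), -1) = Pow(Add(65505, Mul(I, Pow(127, Rational(1, 2)))), -1)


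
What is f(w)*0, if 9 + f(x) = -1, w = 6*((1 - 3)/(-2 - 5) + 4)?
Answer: 0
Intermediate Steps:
w = 180/7 (w = 6*(-2/(-7) + 4) = 6*(-2*(-⅐) + 4) = 6*(2/7 + 4) = 6*(30/7) = 180/7 ≈ 25.714)
f(x) = -10 (f(x) = -9 - 1 = -10)
f(w)*0 = -10*0 = 0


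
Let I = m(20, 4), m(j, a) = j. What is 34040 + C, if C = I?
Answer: 34060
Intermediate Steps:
I = 20
C = 20
34040 + C = 34040 + 20 = 34060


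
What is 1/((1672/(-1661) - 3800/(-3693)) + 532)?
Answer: 557643/296678540 ≈ 0.0018796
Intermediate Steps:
1/((1672/(-1661) - 3800/(-3693)) + 532) = 1/((1672*(-1/1661) - 3800*(-1/3693)) + 532) = 1/((-152/151 + 3800/3693) + 532) = 1/(12464/557643 + 532) = 1/(296678540/557643) = 557643/296678540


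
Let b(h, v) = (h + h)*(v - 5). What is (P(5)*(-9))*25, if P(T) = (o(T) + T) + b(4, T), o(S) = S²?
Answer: -6750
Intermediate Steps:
b(h, v) = 2*h*(-5 + v) (b(h, v) = (2*h)*(-5 + v) = 2*h*(-5 + v))
P(T) = -40 + T² + 9*T (P(T) = (T² + T) + 2*4*(-5 + T) = (T + T²) + (-40 + 8*T) = -40 + T² + 9*T)
(P(5)*(-9))*25 = ((-40 + 5² + 9*5)*(-9))*25 = ((-40 + 25 + 45)*(-9))*25 = (30*(-9))*25 = -270*25 = -6750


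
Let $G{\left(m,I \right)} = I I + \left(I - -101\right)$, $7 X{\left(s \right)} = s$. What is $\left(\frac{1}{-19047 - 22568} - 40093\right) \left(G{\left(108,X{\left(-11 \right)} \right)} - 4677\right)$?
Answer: $\frac{74807529707856}{407827} \approx 1.8343 \cdot 10^{8}$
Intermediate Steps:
$X{\left(s \right)} = \frac{s}{7}$
$G{\left(m,I \right)} = 101 + I + I^{2}$ ($G{\left(m,I \right)} = I^{2} + \left(I + 101\right) = I^{2} + \left(101 + I\right) = 101 + I + I^{2}$)
$\left(\frac{1}{-19047 - 22568} - 40093\right) \left(G{\left(108,X{\left(-11 \right)} \right)} - 4677\right) = \left(\frac{1}{-19047 - 22568} - 40093\right) \left(\left(101 + \frac{1}{7} \left(-11\right) + \left(\frac{1}{7} \left(-11\right)\right)^{2}\right) - 4677\right) = \left(\frac{1}{-41615} - 40093\right) \left(\left(101 - \frac{11}{7} + \left(- \frac{11}{7}\right)^{2}\right) - 4677\right) = \left(- \frac{1}{41615} - 40093\right) \left(\left(101 - \frac{11}{7} + \frac{121}{49}\right) - 4677\right) = - \frac{1668470196 \left(\frac{4993}{49} - 4677\right)}{41615} = \left(- \frac{1668470196}{41615}\right) \left(- \frac{224180}{49}\right) = \frac{74807529707856}{407827}$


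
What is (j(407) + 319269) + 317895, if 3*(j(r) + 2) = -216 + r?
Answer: 1911677/3 ≈ 6.3723e+5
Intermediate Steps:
j(r) = -74 + r/3 (j(r) = -2 + (-216 + r)/3 = -2 + (-72 + r/3) = -74 + r/3)
(j(407) + 319269) + 317895 = ((-74 + (⅓)*407) + 319269) + 317895 = ((-74 + 407/3) + 319269) + 317895 = (185/3 + 319269) + 317895 = 957992/3 + 317895 = 1911677/3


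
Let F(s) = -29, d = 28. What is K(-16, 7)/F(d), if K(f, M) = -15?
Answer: 15/29 ≈ 0.51724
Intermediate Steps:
K(-16, 7)/F(d) = -15/(-29) = -15*(-1/29) = 15/29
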